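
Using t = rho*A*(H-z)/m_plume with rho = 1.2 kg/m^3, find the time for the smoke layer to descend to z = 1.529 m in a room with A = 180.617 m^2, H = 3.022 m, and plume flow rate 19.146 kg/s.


H - z = 1.493 m
t = 1.2 * 180.617 * 1.493 / 19.146 = 16.901 s

16.901 s


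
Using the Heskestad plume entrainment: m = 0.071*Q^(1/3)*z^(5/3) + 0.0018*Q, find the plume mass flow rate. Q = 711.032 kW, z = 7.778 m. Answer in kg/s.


Q^(1/3) = 8.9254
z^(5/3) = 30.534
First term = 0.071 * 8.9254 * 30.534 = 19.349
Second term = 0.0018 * 711.032 = 1.2799
m = 20.629 kg/s

20.629 kg/s


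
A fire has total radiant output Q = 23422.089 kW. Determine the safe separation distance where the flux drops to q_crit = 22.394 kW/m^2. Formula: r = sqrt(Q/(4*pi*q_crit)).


4*pi*q_crit = 281.41
Q/(4*pi*q_crit) = 83.231
r = sqrt(83.231) = 9.1231 m

9.1231 m


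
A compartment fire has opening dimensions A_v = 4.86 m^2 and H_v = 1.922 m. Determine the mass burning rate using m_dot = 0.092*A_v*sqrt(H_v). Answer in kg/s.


sqrt(H_v) = 1.3864
m_dot = 0.092 * 4.86 * 1.3864 = 0.61987 kg/s

0.61987 kg/s


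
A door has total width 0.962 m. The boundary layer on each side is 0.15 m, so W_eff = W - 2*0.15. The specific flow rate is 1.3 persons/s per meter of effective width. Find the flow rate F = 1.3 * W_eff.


W_eff = 0.962 - 0.30 = 0.662 m
F = 1.3 * 0.662 = 0.86060 persons/s

0.86060 persons/s


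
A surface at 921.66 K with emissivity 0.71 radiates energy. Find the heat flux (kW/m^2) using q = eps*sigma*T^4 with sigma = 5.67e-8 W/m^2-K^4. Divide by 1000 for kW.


T^4 = 7.2158e+11
q = 0.71 * 5.67e-8 * 7.2158e+11 / 1000 = 29.049 kW/m^2

29.049 kW/m^2


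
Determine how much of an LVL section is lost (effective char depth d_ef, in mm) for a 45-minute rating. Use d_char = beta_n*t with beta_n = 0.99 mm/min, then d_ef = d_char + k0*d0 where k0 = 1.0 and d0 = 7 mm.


d_char = 0.99 * 45 = 44.55 mm
d_ef = 44.55 + 1.0*7 = 51.55 mm

51.55 mm


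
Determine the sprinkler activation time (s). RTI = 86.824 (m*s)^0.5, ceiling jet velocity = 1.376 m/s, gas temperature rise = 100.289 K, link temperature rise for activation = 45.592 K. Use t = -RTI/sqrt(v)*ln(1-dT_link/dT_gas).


dT_link/dT_gas = 0.45461
ln(1 - 0.45461) = -0.60625
t = -86.824 / sqrt(1.376) * -0.60625 = 44.873 s

44.873 s


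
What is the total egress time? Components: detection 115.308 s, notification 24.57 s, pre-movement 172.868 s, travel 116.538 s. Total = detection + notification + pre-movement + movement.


Total = 115.308 + 24.57 + 172.868 + 116.538 = 429.284 s

429.284 s


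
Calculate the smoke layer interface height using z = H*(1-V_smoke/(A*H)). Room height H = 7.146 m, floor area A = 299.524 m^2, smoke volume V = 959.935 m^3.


V/(A*H) = 0.44848
1 - 0.44848 = 0.55152
z = 7.146 * 0.55152 = 3.9411 m

3.9411 m


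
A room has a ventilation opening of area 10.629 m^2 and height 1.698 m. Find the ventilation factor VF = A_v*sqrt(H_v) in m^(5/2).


sqrt(H_v) = 1.3031
VF = 10.629 * 1.3031 = 13.850 m^(5/2)

13.850 m^(5/2)


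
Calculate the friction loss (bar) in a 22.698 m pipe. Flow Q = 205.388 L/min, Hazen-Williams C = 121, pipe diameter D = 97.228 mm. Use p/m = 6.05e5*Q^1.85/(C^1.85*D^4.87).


Q^1.85 = 18979
C^1.85 = 7131.0
D^4.87 = 4.7923e+09
p/m = 0.00033599 bar/m
p_total = 0.00033599 * 22.698 = 0.0076262 bar

0.0076262 bar


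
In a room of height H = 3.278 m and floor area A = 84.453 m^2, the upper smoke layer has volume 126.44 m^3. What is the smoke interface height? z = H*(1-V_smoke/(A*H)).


V/(A*H) = 0.45673
1 - 0.45673 = 0.54327
z = 3.278 * 0.54327 = 1.7808 m

1.7808 m


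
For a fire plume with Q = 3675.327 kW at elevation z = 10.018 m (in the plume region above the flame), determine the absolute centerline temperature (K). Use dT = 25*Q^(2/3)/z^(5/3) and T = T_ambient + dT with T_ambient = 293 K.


Q^(2/3) = 238.16
z^(5/3) = 46.555
dT = 25 * 238.16 / 46.555 = 127.89 K
T = 293 + 127.89 = 420.89 K

420.89 K


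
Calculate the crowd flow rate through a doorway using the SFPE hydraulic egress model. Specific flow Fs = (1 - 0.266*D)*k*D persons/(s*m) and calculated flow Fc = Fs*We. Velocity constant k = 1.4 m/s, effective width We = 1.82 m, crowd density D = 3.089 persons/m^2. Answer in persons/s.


1 - 0.266*D = 1 - 0.266*3.089 = 0.17833
Fs = 0.17833 * 1.4 * 3.089 = 0.77119 persons/(s*m)
Fc = 0.77119 * 1.82 = 1.4036 persons/s

1.4036 persons/s


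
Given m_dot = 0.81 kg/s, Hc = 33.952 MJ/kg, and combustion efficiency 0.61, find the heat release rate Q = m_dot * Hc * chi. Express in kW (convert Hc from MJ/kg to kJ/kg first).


Hc = 33.952 MJ/kg = 33.952 * 1000 kJ/kg = 33952 kJ/kg
Q = 0.81 kg/s * 33952 kJ/kg * 0.61 = 16776 kW

16776 kW


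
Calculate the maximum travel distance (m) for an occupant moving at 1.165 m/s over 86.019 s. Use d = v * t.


d = 1.165 * 86.019 = 100.21 m

100.21 m


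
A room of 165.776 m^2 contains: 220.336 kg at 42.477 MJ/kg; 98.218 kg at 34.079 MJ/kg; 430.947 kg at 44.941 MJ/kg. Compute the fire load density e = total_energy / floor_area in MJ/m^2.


Total energy = 220.336*42.477 + 98.218*34.079 + 430.947*44.941
= 9359.212 + 3347.171 + 19367.19
= 32073.57 MJ
e = 32073.57 / 165.776 = 193.48 MJ/m^2

193.48 MJ/m^2


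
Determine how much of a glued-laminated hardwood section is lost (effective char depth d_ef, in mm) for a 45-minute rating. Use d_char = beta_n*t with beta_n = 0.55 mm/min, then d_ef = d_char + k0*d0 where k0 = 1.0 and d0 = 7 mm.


d_char = 0.55 * 45 = 24.75 mm
d_ef = 24.75 + 1.0*7 = 31.75 mm

31.75 mm


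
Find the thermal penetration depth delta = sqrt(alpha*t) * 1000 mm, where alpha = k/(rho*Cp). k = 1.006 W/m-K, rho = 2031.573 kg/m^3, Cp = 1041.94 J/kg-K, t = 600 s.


alpha = 1.006 / (2031.573 * 1041.94) = 4.7525e-07 m^2/s
alpha * t = 0.00028515
delta = sqrt(0.00028515) * 1000 = 16.886 mm

16.886 mm


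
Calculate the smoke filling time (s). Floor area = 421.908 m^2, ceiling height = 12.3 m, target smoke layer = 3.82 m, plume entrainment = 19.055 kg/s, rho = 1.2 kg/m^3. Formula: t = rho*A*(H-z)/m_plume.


H - z = 8.48 m
t = 1.2 * 421.908 * 8.48 / 19.055 = 225.31 s

225.31 s


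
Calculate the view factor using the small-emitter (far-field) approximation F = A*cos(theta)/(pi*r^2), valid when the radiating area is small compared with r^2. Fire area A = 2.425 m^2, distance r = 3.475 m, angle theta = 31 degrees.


cos(31 deg) = 0.85717
pi*r^2 = 37.937
F = 2.425 * 0.85717 / 37.937 = 0.054792

0.054792


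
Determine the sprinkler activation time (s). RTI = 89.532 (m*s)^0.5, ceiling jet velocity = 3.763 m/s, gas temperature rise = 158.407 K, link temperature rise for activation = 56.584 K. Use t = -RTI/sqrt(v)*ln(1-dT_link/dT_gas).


dT_link/dT_gas = 0.35721
ln(1 - 0.35721) = -0.44193
t = -89.532 / sqrt(3.763) * -0.44193 = 20.397 s

20.397 s


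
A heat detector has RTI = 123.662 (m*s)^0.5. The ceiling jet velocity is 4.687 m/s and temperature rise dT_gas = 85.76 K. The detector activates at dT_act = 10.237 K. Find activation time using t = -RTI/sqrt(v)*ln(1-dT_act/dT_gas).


dT_act/dT_gas = 0.11937
ln(1 - 0.11937) = -0.12712
t = -123.662 / sqrt(4.687) * -0.12712 = 7.2608 s

7.2608 s


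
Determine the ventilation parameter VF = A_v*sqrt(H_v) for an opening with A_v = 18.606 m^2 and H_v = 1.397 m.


sqrt(H_v) = 1.1819
VF = 18.606 * 1.1819 = 21.991 m^(5/2)

21.991 m^(5/2)


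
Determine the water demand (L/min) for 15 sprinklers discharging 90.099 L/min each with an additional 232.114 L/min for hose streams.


Sprinkler demand = 15 * 90.099 = 1351.485 L/min
Total = 1351.485 + 232.114 = 1583.599 L/min

1583.599 L/min


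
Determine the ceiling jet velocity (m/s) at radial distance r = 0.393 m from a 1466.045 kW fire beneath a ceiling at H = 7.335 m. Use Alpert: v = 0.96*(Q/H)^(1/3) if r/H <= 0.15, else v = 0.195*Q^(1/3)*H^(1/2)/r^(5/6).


r/H = 0.393 / 7.335 = 0.053579
r/H <= 0.15, so v = 0.96*(Q/H)^(1/3)
Q/H = 199.87
(Q/H)^(1/3) = 5.8468
v = 0.96 * 5.8468 = 5.6129 m/s

5.6129 m/s


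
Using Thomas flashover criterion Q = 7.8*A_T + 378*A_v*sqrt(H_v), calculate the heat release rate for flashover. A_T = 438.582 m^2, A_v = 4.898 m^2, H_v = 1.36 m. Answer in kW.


7.8*A_T = 3420.9
sqrt(H_v) = 1.1662
378*A_v*sqrt(H_v) = 2159.1
Q = 3420.9 + 2159.1 = 5580.1 kW

5580.1 kW


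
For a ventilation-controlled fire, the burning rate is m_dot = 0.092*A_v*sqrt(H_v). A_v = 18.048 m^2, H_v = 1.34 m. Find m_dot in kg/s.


sqrt(H_v) = 1.1576
m_dot = 0.092 * 18.048 * 1.1576 = 1.9221 kg/s

1.9221 kg/s


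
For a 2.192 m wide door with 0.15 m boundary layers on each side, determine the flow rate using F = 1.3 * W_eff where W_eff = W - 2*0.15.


W_eff = 2.192 - 0.30 = 1.892 m
F = 1.3 * 1.892 = 2.4596 persons/s

2.4596 persons/s


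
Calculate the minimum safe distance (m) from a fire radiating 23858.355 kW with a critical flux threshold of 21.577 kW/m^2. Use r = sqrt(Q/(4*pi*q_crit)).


4*pi*q_crit = 271.14
Q/(4*pi*q_crit) = 87.991
r = sqrt(87.991) = 9.3804 m

9.3804 m


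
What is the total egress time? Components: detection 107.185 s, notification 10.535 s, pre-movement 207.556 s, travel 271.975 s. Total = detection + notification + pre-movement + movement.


Total = 107.185 + 10.535 + 207.556 + 271.975 = 597.251 s

597.251 s


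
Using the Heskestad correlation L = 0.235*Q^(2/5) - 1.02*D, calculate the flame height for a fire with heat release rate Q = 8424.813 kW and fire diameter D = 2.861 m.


Q^(2/5) = 37.173
0.235 * Q^(2/5) = 8.7356
1.02 * D = 2.9182
L = 5.8174 m

5.8174 m


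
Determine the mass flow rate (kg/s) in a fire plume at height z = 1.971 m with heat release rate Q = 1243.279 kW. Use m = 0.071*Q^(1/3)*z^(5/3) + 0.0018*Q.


Q^(1/3) = 10.753
z^(5/3) = 3.0984
First term = 0.071 * 10.753 * 3.0984 = 2.3655
Second term = 0.0018 * 1243.279 = 2.2379
m = 4.6034 kg/s

4.6034 kg/s


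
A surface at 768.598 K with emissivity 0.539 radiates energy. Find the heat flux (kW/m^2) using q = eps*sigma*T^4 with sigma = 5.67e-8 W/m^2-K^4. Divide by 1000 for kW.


T^4 = 3.4898e+11
q = 0.539 * 5.67e-8 * 3.4898e+11 / 1000 = 10.665 kW/m^2

10.665 kW/m^2


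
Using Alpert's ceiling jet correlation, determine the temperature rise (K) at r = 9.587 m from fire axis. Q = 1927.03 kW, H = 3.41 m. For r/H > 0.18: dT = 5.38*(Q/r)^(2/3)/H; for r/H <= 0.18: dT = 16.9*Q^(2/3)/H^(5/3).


r/H = 9.587 / 3.41 = 2.8114
r/H > 0.18, so dT = 5.38*(Q/r)^(2/3)/H
Q/r = 201.00
(Q/r)^(2/3) = 34.314
dT = 5.38 * 34.314 / 3.41 = 54.138 K

54.138 K


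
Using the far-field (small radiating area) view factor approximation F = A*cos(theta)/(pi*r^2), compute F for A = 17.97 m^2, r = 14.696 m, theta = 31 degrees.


cos(31 deg) = 0.85717
pi*r^2 = 678.50
F = 17.97 * 0.85717 / 678.50 = 0.022702

0.022702


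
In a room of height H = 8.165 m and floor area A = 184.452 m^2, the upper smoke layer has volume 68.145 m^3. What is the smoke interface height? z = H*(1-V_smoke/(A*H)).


V/(A*H) = 0.045247
1 - 0.045247 = 0.95475
z = 8.165 * 0.95475 = 7.7956 m

7.7956 m


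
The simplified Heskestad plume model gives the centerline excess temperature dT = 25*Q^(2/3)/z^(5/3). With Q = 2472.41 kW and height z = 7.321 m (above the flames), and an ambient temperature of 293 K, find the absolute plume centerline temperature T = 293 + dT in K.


Q^(2/3) = 182.84
z^(5/3) = 27.603
dT = 25 * 182.84 / 27.603 = 165.60 K
T = 293 + 165.60 = 458.60 K

458.60 K


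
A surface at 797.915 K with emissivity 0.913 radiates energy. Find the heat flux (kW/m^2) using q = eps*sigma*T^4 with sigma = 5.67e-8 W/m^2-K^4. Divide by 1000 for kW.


T^4 = 4.0535e+11
q = 0.913 * 5.67e-8 * 4.0535e+11 / 1000 = 20.984 kW/m^2

20.984 kW/m^2


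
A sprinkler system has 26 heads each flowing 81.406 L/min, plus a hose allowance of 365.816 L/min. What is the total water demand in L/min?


Sprinkler demand = 26 * 81.406 = 2116.556 L/min
Total = 2116.556 + 365.816 = 2482.372 L/min

2482.372 L/min


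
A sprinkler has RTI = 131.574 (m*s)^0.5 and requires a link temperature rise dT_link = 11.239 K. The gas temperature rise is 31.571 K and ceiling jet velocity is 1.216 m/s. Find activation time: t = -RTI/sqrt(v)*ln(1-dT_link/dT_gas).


dT_link/dT_gas = 0.35599
ln(1 - 0.35599) = -0.44004
t = -131.574 / sqrt(1.216) * -0.44004 = 52.505 s

52.505 s


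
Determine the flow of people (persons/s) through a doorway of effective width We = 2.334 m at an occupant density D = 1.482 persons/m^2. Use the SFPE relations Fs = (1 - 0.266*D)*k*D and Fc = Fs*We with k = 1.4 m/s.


1 - 0.266*D = 1 - 0.266*1.482 = 0.60579
Fs = 0.60579 * 1.4 * 1.482 = 1.2569 persons/(s*m)
Fc = 1.2569 * 2.334 = 2.9336 persons/s

2.9336 persons/s


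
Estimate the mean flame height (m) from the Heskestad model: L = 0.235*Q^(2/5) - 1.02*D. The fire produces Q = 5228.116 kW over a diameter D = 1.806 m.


Q^(2/5) = 30.714
0.235 * Q^(2/5) = 7.2178
1.02 * D = 1.8421
L = 5.3757 m

5.3757 m


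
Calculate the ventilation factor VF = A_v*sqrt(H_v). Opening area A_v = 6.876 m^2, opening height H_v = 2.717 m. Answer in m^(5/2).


sqrt(H_v) = 1.6483
VF = 6.876 * 1.6483 = 11.334 m^(5/2)

11.334 m^(5/2)


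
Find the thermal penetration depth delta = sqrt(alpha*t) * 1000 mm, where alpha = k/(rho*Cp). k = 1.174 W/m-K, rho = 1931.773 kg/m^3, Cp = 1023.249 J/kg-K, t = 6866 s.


alpha = 1.174 / (1931.773 * 1023.249) = 5.9392e-07 m^2/s
alpha * t = 0.0040779
delta = sqrt(0.0040779) * 1000 = 63.858 mm

63.858 mm


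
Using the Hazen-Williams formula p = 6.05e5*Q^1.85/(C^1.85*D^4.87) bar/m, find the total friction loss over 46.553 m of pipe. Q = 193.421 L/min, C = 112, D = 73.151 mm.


Q^1.85 = 16984
C^1.85 = 6180.9
D^4.87 = 1.1988e+09
p/m = 0.0013867 bar/m
p_total = 0.0013867 * 46.553 = 0.064555 bar

0.064555 bar


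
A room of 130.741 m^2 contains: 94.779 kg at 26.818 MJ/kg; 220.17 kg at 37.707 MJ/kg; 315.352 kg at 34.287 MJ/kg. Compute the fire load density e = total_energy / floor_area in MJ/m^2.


Total energy = 94.779*26.818 + 220.17*37.707 + 315.352*34.287
= 2541.783 + 8301.950 + 10812.47
= 21656.21 MJ
e = 21656.21 / 130.741 = 165.64 MJ/m^2

165.64 MJ/m^2


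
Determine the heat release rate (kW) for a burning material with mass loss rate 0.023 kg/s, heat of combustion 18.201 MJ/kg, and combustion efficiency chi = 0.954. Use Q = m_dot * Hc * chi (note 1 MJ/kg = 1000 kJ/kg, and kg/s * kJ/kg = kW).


Hc = 18.201 MJ/kg = 18.201 * 1000 kJ/kg = 18201 kJ/kg
Q = 0.023 kg/s * 18201 kJ/kg * 0.954 = 399.37 kW

399.37 kW


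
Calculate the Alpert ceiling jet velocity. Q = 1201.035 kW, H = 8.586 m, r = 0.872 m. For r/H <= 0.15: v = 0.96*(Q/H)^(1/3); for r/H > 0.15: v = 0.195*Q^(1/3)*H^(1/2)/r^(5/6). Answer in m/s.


r/H = 0.872 / 8.586 = 0.10156
r/H <= 0.15, so v = 0.96*(Q/H)^(1/3)
Q/H = 139.88
(Q/H)^(1/3) = 5.1910
v = 0.96 * 5.1910 = 4.9834 m/s

4.9834 m/s


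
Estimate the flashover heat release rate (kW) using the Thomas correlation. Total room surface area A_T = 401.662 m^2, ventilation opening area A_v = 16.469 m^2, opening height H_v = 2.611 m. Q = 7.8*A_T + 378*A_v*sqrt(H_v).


7.8*A_T = 3133.0
sqrt(H_v) = 1.6159
378*A_v*sqrt(H_v) = 10059
Q = 3133.0 + 10059 = 13192 kW

13192 kW


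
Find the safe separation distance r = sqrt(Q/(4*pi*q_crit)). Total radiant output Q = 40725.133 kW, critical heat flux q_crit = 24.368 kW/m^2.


4*pi*q_crit = 306.22
Q/(4*pi*q_crit) = 132.99
r = sqrt(132.99) = 11.532 m

11.532 m


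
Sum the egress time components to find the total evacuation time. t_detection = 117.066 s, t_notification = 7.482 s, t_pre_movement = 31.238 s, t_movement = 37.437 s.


Total = 117.066 + 7.482 + 31.238 + 37.437 = 193.223 s

193.223 s


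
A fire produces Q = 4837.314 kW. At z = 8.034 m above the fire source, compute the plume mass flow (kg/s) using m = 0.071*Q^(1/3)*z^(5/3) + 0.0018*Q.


Q^(1/3) = 16.912
z^(5/3) = 32.227
First term = 0.071 * 16.912 * 32.227 = 38.697
Second term = 0.0018 * 4837.314 = 8.7072
m = 47.404 kg/s

47.404 kg/s


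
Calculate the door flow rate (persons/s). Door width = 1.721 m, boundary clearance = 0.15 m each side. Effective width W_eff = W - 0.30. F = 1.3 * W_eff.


W_eff = 1.721 - 0.30 = 1.421 m
F = 1.3 * 1.421 = 1.8473 persons/s

1.8473 persons/s


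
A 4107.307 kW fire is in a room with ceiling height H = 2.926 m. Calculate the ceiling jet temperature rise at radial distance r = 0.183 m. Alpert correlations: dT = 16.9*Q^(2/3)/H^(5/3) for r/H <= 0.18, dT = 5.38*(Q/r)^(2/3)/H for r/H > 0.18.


r/H = 0.183 / 2.926 = 0.062543
r/H <= 0.18, so dT = 16.9*Q^(2/3)/H^(5/3)
Q^(2/3) = 256.47
H^(5/3) = 5.9858
dT = 16.9 * 256.47 / 5.9858 = 724.10 K

724.10 K


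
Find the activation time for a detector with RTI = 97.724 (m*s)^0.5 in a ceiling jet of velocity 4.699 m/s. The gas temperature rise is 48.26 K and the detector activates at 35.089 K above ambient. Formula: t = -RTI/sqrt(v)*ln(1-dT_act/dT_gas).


dT_act/dT_gas = 0.72708
ln(1 - 0.72708) = -1.2986
t = -97.724 / sqrt(4.699) * -1.2986 = 58.542 s

58.542 s


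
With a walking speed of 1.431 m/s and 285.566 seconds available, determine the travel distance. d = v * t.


d = 1.431 * 285.566 = 408.64 m

408.64 m


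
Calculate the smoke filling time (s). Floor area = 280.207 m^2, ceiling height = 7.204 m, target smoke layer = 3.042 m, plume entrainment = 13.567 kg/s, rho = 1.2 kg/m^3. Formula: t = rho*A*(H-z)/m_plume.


H - z = 4.162 m
t = 1.2 * 280.207 * 4.162 / 13.567 = 103.15 s

103.15 s


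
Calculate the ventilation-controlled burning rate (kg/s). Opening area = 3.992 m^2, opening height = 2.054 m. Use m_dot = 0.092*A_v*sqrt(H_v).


sqrt(H_v) = 1.4332
m_dot = 0.092 * 3.992 * 1.4332 = 0.52635 kg/s

0.52635 kg/s


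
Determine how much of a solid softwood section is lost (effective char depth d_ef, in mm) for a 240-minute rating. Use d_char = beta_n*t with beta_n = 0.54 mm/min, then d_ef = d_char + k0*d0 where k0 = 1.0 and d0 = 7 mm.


d_char = 0.54 * 240 = 129.6 mm
d_ef = 129.6 + 1.0*7 = 136.6 mm

136.6 mm


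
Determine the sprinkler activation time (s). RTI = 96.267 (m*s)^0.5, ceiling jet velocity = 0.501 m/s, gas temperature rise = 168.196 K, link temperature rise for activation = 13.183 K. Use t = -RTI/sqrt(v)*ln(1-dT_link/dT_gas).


dT_link/dT_gas = 0.078379
ln(1 - 0.078379) = -0.081621
t = -96.267 / sqrt(0.501) * -0.081621 = 11.101 s

11.101 s


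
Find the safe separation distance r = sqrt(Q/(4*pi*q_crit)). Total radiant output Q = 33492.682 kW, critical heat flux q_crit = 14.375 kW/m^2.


4*pi*q_crit = 180.64
Q/(4*pi*q_crit) = 185.41
r = sqrt(185.41) = 13.617 m

13.617 m


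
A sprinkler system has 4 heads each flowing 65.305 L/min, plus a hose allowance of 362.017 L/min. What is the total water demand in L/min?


Sprinkler demand = 4 * 65.305 = 261.22 L/min
Total = 261.22 + 362.017 = 623.237 L/min

623.237 L/min


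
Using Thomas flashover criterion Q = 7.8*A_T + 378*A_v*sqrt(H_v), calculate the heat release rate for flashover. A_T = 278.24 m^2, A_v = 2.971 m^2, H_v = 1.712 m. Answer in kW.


7.8*A_T = 2170.272
sqrt(H_v) = 1.3084
378*A_v*sqrt(H_v) = 1469.4
Q = 2170.272 + 1469.4 = 3639.7 kW

3639.7 kW


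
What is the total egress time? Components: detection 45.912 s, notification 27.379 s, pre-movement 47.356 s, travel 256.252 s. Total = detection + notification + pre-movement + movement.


Total = 45.912 + 27.379 + 47.356 + 256.252 = 376.899 s

376.899 s


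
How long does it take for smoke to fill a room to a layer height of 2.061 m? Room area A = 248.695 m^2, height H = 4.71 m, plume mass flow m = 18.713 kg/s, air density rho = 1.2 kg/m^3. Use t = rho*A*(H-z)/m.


H - z = 2.649 m
t = 1.2 * 248.695 * 2.649 / 18.713 = 42.246 s

42.246 s


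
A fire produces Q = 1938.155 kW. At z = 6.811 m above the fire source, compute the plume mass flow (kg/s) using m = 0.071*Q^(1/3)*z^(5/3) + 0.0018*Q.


Q^(1/3) = 12.468
z^(5/3) = 24.473
First term = 0.071 * 12.468 * 24.473 = 21.664
Second term = 0.0018 * 1938.155 = 3.4887
m = 25.153 kg/s

25.153 kg/s


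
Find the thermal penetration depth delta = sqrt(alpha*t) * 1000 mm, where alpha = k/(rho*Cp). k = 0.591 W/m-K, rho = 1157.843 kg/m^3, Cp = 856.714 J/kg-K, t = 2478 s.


alpha = 0.591 / (1157.843 * 856.714) = 5.9580e-07 m^2/s
alpha * t = 0.0014764
delta = sqrt(0.0014764) * 1000 = 38.424 mm

38.424 mm


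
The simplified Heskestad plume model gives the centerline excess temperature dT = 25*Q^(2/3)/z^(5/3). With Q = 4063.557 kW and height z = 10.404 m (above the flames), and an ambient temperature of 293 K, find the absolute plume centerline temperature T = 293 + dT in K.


Q^(2/3) = 254.65
z^(5/3) = 49.583
dT = 25 * 254.65 / 49.583 = 128.39 K
T = 293 + 128.39 = 421.39 K

421.39 K


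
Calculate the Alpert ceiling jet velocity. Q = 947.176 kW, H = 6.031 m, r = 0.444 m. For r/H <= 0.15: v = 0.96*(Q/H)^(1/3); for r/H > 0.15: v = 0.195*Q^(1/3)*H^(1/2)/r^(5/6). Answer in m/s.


r/H = 0.444 / 6.031 = 0.073620
r/H <= 0.15, so v = 0.96*(Q/H)^(1/3)
Q/H = 157.05
(Q/H)^(1/3) = 5.3953
v = 0.96 * 5.3953 = 5.1795 m/s

5.1795 m/s


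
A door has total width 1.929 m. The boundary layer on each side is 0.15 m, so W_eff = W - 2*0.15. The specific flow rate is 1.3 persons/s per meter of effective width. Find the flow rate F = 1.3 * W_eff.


W_eff = 1.929 - 0.30 = 1.629 m
F = 1.3 * 1.629 = 2.1177 persons/s

2.1177 persons/s


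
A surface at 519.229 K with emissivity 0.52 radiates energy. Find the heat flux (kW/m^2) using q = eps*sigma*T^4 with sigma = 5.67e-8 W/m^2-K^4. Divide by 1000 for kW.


T^4 = 7.2683e+10
q = 0.52 * 5.67e-8 * 7.2683e+10 / 1000 = 2.1430 kW/m^2

2.1430 kW/m^2


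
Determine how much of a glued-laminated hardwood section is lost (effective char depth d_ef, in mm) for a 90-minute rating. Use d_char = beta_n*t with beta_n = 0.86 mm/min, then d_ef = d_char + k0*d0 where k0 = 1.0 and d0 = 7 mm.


d_char = 0.86 * 90 = 77.4 mm
d_ef = 77.4 + 1.0*7 = 84.4 mm

84.4 mm


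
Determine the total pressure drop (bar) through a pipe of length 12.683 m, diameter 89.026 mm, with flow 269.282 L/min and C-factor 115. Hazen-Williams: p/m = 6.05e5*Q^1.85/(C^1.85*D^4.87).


Q^1.85 = 31324
C^1.85 = 6490.7
D^4.87 = 3.1199e+09
p/m = 0.00093584 bar/m
p_total = 0.00093584 * 12.683 = 0.011869 bar

0.011869 bar


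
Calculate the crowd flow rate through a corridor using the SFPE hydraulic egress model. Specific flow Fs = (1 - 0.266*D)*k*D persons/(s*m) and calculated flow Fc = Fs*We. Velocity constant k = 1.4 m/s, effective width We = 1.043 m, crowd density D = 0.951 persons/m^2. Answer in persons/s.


1 - 0.266*D = 1 - 0.266*0.951 = 0.74703
Fs = 0.74703 * 1.4 * 0.951 = 0.99460 persons/(s*m)
Fc = 0.99460 * 1.043 = 1.0374 persons/s

1.0374 persons/s


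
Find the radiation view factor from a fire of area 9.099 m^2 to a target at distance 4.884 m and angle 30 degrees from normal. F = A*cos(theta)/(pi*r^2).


cos(30 deg) = 0.86603
pi*r^2 = 74.938
F = 9.099 * 0.86603 / 74.938 = 0.10515

0.10515


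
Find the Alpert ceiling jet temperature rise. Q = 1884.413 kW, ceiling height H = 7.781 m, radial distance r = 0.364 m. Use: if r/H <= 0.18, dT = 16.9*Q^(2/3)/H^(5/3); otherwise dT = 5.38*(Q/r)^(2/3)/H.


r/H = 0.364 / 7.781 = 0.046781
r/H <= 0.18, so dT = 16.9*Q^(2/3)/H^(5/3)
Q^(2/3) = 152.56
H^(5/3) = 30.553
dT = 16.9 * 152.56 / 30.553 = 84.388 K

84.388 K


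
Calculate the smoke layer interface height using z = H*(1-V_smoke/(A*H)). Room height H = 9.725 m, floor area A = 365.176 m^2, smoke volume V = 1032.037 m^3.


V/(A*H) = 0.29061
1 - 0.29061 = 0.70939
z = 9.725 * 0.70939 = 6.8989 m

6.8989 m


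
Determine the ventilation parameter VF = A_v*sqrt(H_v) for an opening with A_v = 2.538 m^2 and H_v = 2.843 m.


sqrt(H_v) = 1.6861
VF = 2.538 * 1.6861 = 4.2794 m^(5/2)

4.2794 m^(5/2)


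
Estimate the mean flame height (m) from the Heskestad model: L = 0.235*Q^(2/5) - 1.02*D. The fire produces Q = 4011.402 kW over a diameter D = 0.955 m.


Q^(2/5) = 27.626
0.235 * Q^(2/5) = 6.4921
1.02 * D = 0.97410
L = 5.5180 m

5.5180 m


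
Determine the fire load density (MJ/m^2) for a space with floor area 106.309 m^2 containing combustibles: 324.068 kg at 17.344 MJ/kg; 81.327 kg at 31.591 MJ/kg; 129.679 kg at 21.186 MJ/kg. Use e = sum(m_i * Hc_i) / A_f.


Total energy = 324.068*17.344 + 81.327*31.591 + 129.679*21.186
= 5620.635 + 2569.201 + 2747.379
= 10937.22 MJ
e = 10937.22 / 106.309 = 102.88 MJ/m^2

102.88 MJ/m^2


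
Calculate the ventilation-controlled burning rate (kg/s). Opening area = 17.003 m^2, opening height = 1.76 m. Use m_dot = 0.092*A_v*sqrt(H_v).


sqrt(H_v) = 1.3266
m_dot = 0.092 * 17.003 * 1.3266 = 2.0752 kg/s

2.0752 kg/s


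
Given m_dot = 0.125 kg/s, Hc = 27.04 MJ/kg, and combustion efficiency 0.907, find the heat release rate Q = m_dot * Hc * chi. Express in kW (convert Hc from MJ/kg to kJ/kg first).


Hc = 27.04 MJ/kg = 27.04 * 1000 kJ/kg = 27040 kJ/kg
Q = 0.125 kg/s * 27040 kJ/kg * 0.907 = 3065.66 kW

3065.66 kW


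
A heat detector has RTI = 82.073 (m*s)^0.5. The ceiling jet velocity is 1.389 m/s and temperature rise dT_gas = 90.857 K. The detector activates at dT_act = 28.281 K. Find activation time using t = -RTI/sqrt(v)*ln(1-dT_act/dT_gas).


dT_act/dT_gas = 0.31127
ln(1 - 0.31127) = -0.37291
t = -82.073 / sqrt(1.389) * -0.37291 = 25.969 s

25.969 s


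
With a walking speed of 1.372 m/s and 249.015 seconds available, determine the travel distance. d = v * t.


d = 1.372 * 249.015 = 341.65 m

341.65 m


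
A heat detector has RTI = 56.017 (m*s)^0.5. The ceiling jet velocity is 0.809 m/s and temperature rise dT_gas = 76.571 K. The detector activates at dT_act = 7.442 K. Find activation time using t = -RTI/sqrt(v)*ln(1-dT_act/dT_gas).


dT_act/dT_gas = 0.097191
ln(1 - 0.097191) = -0.10224
t = -56.017 / sqrt(0.809) * -0.10224 = 6.3677 s

6.3677 s


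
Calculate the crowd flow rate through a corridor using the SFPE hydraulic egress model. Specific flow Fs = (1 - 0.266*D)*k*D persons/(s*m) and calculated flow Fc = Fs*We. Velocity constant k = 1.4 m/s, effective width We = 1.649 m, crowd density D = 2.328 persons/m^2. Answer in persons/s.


1 - 0.266*D = 1 - 0.266*2.328 = 0.38075
Fs = 0.38075 * 1.4 * 2.328 = 1.2409 persons/(s*m)
Fc = 1.2409 * 1.649 = 2.0463 persons/s

2.0463 persons/s


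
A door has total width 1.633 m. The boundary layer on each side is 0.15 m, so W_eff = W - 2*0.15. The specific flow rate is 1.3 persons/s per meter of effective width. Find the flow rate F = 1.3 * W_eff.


W_eff = 1.633 - 0.30 = 1.333 m
F = 1.3 * 1.333 = 1.7329 persons/s

1.7329 persons/s


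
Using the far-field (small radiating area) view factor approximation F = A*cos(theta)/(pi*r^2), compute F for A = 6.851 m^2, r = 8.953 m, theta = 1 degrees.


cos(1 deg) = 0.99985
pi*r^2 = 251.82
F = 6.851 * 0.99985 / 251.82 = 0.027202

0.027202


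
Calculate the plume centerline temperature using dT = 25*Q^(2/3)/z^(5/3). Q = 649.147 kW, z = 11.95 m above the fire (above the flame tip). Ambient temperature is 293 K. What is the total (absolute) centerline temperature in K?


Q^(2/3) = 74.971
z^(5/3) = 62.462
dT = 25 * 74.971 / 62.462 = 30.007 K
T = 293 + 30.007 = 323.01 K

323.01 K


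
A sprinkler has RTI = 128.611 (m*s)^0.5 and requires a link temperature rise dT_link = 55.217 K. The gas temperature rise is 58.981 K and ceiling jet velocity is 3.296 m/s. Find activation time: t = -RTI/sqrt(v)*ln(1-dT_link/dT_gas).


dT_link/dT_gas = 0.93618
ln(1 - 0.93618) = -2.7517
t = -128.611 / sqrt(3.296) * -2.7517 = 194.94 s

194.94 s


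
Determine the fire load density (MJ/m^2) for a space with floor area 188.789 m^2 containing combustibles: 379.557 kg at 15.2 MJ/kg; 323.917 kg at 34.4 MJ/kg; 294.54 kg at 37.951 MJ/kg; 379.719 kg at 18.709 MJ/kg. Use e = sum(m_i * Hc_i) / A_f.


Total energy = 379.557*15.2 + 323.917*34.4 + 294.54*37.951 + 379.719*18.709
= 5769.266 + 11142.74 + 11178.09 + 7104.163
= 35194.26 MJ
e = 35194.26 / 188.789 = 186.42 MJ/m^2

186.42 MJ/m^2


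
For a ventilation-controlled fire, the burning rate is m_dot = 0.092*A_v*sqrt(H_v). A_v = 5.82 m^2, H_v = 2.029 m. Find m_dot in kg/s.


sqrt(H_v) = 1.4244
m_dot = 0.092 * 5.82 * 1.4244 = 0.76270 kg/s

0.76270 kg/s


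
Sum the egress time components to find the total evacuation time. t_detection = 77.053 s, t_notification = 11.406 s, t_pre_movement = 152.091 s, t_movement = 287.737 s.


Total = 77.053 + 11.406 + 152.091 + 287.737 = 528.287 s

528.287 s


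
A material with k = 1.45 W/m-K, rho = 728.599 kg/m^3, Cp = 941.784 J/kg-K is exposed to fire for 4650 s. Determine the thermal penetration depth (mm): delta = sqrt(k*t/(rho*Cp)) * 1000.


alpha = 1.45 / (728.599 * 941.784) = 2.1131e-06 m^2/s
alpha * t = 0.0098261
delta = sqrt(0.0098261) * 1000 = 99.127 mm

99.127 mm


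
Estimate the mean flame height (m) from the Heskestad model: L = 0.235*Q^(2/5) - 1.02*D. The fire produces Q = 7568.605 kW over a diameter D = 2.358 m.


Q^(2/5) = 35.613
0.235 * Q^(2/5) = 8.3690
1.02 * D = 2.4052
L = 5.9639 m

5.9639 m


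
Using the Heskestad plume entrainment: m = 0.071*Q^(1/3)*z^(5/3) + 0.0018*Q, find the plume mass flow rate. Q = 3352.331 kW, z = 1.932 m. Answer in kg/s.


Q^(1/3) = 14.966
z^(5/3) = 2.9969
First term = 0.071 * 14.966 * 2.9969 = 3.1846
Second term = 0.0018 * 3352.331 = 6.0342
m = 9.2188 kg/s

9.2188 kg/s


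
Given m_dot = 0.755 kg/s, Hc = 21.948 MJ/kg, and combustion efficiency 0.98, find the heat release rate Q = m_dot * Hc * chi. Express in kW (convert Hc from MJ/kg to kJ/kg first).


Hc = 21.948 MJ/kg = 21.948 * 1000 kJ/kg = 21948 kJ/kg
Q = 0.755 kg/s * 21948 kJ/kg * 0.98 = 16239 kW

16239 kW


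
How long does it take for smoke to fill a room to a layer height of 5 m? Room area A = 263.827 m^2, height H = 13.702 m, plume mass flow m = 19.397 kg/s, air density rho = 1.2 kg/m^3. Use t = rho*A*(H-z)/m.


H - z = 8.702 m
t = 1.2 * 263.827 * 8.702 / 19.397 = 142.03 s

142.03 s


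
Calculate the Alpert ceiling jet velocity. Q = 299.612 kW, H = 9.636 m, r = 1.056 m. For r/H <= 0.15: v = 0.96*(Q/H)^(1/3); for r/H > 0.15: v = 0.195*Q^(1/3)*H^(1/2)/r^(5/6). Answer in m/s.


r/H = 1.056 / 9.636 = 0.10959
r/H <= 0.15, so v = 0.96*(Q/H)^(1/3)
Q/H = 31.093
(Q/H)^(1/3) = 3.1445
v = 0.96 * 3.1445 = 3.0187 m/s

3.0187 m/s


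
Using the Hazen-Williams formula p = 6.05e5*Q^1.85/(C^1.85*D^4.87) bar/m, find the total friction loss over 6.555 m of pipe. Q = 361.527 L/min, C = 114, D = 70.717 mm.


Q^1.85 = 54021
C^1.85 = 6386.7
D^4.87 = 1.0167e+09
p/m = 0.0050334 bar/m
p_total = 0.0050334 * 6.555 = 0.032994 bar

0.032994 bar


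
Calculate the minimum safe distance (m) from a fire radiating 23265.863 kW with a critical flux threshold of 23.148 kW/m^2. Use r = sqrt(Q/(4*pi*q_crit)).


4*pi*q_crit = 290.89
Q/(4*pi*q_crit) = 79.983
r = sqrt(79.983) = 8.9433 m

8.9433 m


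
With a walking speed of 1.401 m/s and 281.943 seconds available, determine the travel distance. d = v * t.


d = 1.401 * 281.943 = 395.00 m

395.00 m


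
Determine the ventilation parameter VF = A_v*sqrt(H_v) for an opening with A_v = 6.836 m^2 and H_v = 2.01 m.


sqrt(H_v) = 1.4177
VF = 6.836 * 1.4177 = 9.6917 m^(5/2)

9.6917 m^(5/2)


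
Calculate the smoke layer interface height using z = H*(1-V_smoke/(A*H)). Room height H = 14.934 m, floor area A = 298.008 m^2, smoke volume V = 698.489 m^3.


V/(A*H) = 0.15695
1 - 0.15695 = 0.84305
z = 14.934 * 0.84305 = 12.590 m

12.590 m


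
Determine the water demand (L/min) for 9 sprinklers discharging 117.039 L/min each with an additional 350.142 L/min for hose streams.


Sprinkler demand = 9 * 117.039 = 1053.351 L/min
Total = 1053.351 + 350.142 = 1403.493 L/min

1403.493 L/min


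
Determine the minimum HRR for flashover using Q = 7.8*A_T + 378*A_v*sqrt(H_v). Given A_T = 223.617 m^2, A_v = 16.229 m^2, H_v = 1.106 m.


7.8*A_T = 1744.2
sqrt(H_v) = 1.0517
378*A_v*sqrt(H_v) = 6451.5
Q = 1744.2 + 6451.5 = 8195.7 kW

8195.7 kW


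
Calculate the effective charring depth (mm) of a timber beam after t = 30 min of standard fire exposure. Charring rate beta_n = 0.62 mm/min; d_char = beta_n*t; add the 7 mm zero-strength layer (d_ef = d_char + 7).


d_char = 0.62 * 30 = 18.6 mm
d_ef = 18.6 + 1.0*7 = 25.6 mm

25.6 mm


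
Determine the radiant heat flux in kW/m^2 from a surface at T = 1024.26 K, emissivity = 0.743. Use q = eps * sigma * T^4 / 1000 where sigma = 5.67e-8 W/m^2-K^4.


T^4 = 1.1006e+12
q = 0.743 * 5.67e-8 * 1.1006e+12 / 1000 = 46.367 kW/m^2

46.367 kW/m^2


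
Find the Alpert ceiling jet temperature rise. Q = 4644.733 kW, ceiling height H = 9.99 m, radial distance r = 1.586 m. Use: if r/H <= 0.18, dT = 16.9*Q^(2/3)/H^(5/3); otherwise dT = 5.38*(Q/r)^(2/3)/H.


r/H = 1.586 / 9.99 = 0.15876
r/H <= 0.18, so dT = 16.9*Q^(2/3)/H^(5/3)
Q^(2/3) = 278.38
H^(5/3) = 46.339
dT = 16.9 * 278.38 / 46.339 = 101.53 K

101.53 K


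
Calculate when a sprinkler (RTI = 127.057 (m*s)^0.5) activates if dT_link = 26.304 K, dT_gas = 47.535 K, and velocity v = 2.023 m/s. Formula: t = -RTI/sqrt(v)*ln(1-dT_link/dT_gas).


dT_link/dT_gas = 0.55336
ln(1 - 0.55336) = -0.80600
t = -127.057 / sqrt(2.023) * -0.80600 = 72.001 s

72.001 s


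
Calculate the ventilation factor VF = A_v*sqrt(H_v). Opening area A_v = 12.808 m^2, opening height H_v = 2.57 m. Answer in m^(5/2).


sqrt(H_v) = 1.6031
VF = 12.808 * 1.6031 = 20.533 m^(5/2)

20.533 m^(5/2)


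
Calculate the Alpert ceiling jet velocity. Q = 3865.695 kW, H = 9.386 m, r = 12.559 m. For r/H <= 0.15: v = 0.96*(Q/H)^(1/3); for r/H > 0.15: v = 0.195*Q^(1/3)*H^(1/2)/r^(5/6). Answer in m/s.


r/H = 12.559 / 9.386 = 1.3381
r/H > 0.15, so v = 0.195*Q^(1/3)*H^(1/2)/r^(5/6)
Q^(1/3) = 15.694
H^(1/2) = 3.0637
r^(5/6) = 8.2375
v = 0.195 * 15.694 * 3.0637 / 8.2375 = 1.1382 m/s

1.1382 m/s


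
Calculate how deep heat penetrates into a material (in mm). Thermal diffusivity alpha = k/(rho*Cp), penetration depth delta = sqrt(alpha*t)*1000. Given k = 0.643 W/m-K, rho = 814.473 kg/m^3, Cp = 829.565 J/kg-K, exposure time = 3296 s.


alpha = 0.643 / (814.473 * 829.565) = 9.5166e-07 m^2/s
alpha * t = 0.0031367
delta = sqrt(0.0031367) * 1000 = 56.006 mm

56.006 mm


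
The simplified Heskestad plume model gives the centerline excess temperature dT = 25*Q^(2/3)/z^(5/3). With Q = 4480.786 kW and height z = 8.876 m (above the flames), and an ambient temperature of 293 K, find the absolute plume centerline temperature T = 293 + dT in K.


Q^(2/3) = 271.79
z^(5/3) = 38.051
dT = 25 * 271.79 / 38.051 = 178.57 K
T = 293 + 178.57 = 471.57 K

471.57 K


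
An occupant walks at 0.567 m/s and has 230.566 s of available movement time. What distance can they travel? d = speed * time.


d = 0.567 * 230.566 = 130.73 m

130.73 m


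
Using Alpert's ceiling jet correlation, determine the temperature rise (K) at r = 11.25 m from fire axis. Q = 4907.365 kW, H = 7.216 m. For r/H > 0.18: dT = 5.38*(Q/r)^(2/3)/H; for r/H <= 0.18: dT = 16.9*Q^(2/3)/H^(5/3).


r/H = 11.25 / 7.216 = 1.5590
r/H > 0.18, so dT = 5.38*(Q/r)^(2/3)/H
Q/r = 436.21
(Q/r)^(2/3) = 57.517
dT = 5.38 * 57.517 / 7.216 = 42.883 K

42.883 K


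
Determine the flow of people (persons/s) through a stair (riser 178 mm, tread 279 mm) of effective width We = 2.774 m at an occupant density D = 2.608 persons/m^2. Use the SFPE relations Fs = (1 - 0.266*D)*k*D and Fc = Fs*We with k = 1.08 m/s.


1 - 0.266*D = 1 - 0.266*2.608 = 0.30627
Fs = 0.30627 * 1.08 * 2.608 = 0.86266 persons/(s*m)
Fc = 0.86266 * 2.774 = 2.3930 persons/s

2.3930 persons/s


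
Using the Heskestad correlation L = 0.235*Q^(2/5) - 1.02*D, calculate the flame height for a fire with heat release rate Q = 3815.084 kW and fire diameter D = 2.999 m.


Q^(2/5) = 27.077
0.235 * Q^(2/5) = 6.3631
1.02 * D = 3.0590
L = 3.3041 m

3.3041 m


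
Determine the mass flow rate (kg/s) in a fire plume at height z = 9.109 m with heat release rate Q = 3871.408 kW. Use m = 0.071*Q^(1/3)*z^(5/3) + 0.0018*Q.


Q^(1/3) = 15.702
z^(5/3) = 39.730
First term = 0.071 * 15.702 * 39.730 = 44.293
Second term = 0.0018 * 3871.408 = 6.9685
m = 51.261 kg/s

51.261 kg/s


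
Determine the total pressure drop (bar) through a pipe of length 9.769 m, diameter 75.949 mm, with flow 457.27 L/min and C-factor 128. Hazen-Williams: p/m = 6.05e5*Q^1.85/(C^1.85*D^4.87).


Q^1.85 = 83429
C^1.85 = 7913.0
D^4.87 = 1.4393e+09
p/m = 0.0044319 bar/m
p_total = 0.0044319 * 9.769 = 0.043296 bar

0.043296 bar


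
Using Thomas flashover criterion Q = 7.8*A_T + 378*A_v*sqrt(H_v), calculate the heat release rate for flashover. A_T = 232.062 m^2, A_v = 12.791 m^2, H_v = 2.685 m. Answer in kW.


7.8*A_T = 1810.1
sqrt(H_v) = 1.6386
378*A_v*sqrt(H_v) = 7922.6
Q = 1810.1 + 7922.6 = 9732.7 kW

9732.7 kW


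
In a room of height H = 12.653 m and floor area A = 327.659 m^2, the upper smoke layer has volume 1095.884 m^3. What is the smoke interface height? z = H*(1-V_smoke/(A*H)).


V/(A*H) = 0.26433
1 - 0.26433 = 0.73567
z = 12.653 * 0.73567 = 9.3084 m

9.3084 m


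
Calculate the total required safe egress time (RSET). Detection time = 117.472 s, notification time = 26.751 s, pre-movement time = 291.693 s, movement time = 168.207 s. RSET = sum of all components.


Total = 117.472 + 26.751 + 291.693 + 168.207 = 604.123 s

604.123 s


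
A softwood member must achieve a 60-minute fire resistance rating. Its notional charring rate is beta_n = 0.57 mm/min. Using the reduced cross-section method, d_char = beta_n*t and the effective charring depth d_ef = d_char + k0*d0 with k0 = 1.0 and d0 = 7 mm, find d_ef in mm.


d_char = 0.57 * 60 = 34.2 mm
d_ef = 34.2 + 1.0*7 = 41.2 mm

41.2 mm


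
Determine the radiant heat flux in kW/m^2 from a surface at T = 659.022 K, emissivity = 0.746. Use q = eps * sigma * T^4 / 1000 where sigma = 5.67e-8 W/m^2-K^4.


T^4 = 1.8863e+11
q = 0.746 * 5.67e-8 * 1.8863e+11 / 1000 = 7.9785 kW/m^2

7.9785 kW/m^2


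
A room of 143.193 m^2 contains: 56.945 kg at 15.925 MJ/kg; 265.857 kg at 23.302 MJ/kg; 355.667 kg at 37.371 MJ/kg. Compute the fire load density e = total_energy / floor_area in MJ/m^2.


Total energy = 56.945*15.925 + 265.857*23.302 + 355.667*37.371
= 906.8491 + 6195.000 + 13291.63
= 20393.48 MJ
e = 20393.48 / 143.193 = 142.42 MJ/m^2

142.42 MJ/m^2


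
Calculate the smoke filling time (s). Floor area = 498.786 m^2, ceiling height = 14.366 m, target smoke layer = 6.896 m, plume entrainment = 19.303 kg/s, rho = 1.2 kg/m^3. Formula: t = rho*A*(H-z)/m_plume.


H - z = 7.47 m
t = 1.2 * 498.786 * 7.47 / 19.303 = 231.63 s

231.63 s


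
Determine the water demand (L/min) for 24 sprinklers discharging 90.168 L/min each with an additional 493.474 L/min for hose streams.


Sprinkler demand = 24 * 90.168 = 2164.032 L/min
Total = 2164.032 + 493.474 = 2657.506 L/min

2657.506 L/min


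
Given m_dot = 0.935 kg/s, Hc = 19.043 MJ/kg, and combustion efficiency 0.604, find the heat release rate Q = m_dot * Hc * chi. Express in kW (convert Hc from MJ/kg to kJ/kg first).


Hc = 19.043 MJ/kg = 19.043 * 1000 kJ/kg = 19043 kJ/kg
Q = 0.935 kg/s * 19043 kJ/kg * 0.604 = 10754 kW

10754 kW


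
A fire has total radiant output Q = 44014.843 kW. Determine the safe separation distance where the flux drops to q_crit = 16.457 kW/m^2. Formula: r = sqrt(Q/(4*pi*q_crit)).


4*pi*q_crit = 206.80
Q/(4*pi*q_crit) = 212.83
r = sqrt(212.83) = 14.589 m

14.589 m


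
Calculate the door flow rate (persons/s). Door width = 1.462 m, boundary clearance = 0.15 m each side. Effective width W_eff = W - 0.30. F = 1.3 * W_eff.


W_eff = 1.462 - 0.30 = 1.162 m
F = 1.3 * 1.162 = 1.5106 persons/s

1.5106 persons/s


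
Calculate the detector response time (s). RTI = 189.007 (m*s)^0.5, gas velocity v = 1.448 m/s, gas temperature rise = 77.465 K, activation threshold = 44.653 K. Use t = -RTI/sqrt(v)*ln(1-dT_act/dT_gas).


dT_act/dT_gas = 0.57643
ln(1 - 0.57643) = -0.85903
t = -189.007 / sqrt(1.448) * -0.85903 = 134.93 s

134.93 s
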